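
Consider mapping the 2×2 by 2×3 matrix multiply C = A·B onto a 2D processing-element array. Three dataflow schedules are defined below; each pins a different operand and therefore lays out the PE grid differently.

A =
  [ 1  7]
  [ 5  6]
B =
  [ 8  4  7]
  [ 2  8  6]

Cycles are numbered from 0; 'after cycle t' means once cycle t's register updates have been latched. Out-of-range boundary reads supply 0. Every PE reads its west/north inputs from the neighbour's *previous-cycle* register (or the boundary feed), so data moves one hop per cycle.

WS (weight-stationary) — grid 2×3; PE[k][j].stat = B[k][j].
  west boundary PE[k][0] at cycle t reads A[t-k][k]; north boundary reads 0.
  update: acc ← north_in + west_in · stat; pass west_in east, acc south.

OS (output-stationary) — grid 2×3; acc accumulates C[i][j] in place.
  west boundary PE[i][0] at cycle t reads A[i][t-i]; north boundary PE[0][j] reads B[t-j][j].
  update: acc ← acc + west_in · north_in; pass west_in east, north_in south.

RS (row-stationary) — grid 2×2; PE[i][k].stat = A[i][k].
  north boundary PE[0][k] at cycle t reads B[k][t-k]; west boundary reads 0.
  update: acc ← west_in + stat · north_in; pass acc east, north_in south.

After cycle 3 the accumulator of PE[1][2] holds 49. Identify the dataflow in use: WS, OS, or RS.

WS [2×3] PE[1][2] across cycles:
  [0] (1,2) acc=0 (h:0 v:0)
  [1] (1,2) acc=0 (h:0 v:0)
  [2] (1,2) acc=0 (h:0 v:0)
  [3] (1,2) acc=49 (h:7 v:49)
OS [2×3] PE[1][2] across cycles:
  [0] (1,2) acc=0 (h:0 v:0)
  [1] (1,2) acc=0 (h:0 v:0)
  [2] (1,2) acc=0 (h:0 v:0)
  [3] (1,2) acc=35 (h:5 v:7)
— RS: 2×2 array has no PE[1][2].

dataflow = WS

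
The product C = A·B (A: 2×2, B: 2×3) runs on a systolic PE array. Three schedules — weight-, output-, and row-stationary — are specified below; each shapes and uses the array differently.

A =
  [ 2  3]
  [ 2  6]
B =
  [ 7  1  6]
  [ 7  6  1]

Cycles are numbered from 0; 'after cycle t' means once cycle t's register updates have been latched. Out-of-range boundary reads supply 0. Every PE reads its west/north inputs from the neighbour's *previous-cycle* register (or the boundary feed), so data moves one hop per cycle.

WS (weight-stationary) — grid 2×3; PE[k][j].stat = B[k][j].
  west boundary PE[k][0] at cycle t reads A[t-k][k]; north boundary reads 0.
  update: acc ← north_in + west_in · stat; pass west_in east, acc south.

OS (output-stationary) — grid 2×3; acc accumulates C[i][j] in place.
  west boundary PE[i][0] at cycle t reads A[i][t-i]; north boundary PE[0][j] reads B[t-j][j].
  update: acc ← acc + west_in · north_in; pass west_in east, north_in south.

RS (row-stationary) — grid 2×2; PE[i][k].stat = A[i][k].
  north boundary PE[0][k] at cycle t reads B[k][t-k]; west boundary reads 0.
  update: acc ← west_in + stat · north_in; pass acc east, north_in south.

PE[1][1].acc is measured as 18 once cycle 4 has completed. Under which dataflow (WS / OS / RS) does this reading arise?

— WS: 2×3; PE[1][1] trace:
  @0  [1,1]  acc 0  |  →0  ↓0
  @1  [1,1]  acc 0  |  →0  ↓0
  @2  [1,1]  acc 20  |  →3  ↓20
  @3  [1,1]  acc 38  |  →6  ↓38
  @4  [1,1]  acc 0  |  →0  ↓0
— OS: 2×3; PE[1][1] trace:
  @0  [1,1]  acc 0  |  →0  ↓0
  @1  [1,1]  acc 0  |  →0  ↓0
  @2  [1,1]  acc 2  |  →2  ↓1
  @3  [1,1]  acc 38  |  →6  ↓6
  @4  [1,1]  acc 38  |  →0  ↓0
— RS: 2×2; PE[1][1] trace:
  @0  [1,1]  acc 0  |  →0  ↓0
  @1  [1,1]  acc 0  |  →0  ↓0
  @2  [1,1]  acc 56  |  →56  ↓7
  @3  [1,1]  acc 38  |  →38  ↓6
  @4  [1,1]  acc 18  |  →18  ↓1

dataflow = RS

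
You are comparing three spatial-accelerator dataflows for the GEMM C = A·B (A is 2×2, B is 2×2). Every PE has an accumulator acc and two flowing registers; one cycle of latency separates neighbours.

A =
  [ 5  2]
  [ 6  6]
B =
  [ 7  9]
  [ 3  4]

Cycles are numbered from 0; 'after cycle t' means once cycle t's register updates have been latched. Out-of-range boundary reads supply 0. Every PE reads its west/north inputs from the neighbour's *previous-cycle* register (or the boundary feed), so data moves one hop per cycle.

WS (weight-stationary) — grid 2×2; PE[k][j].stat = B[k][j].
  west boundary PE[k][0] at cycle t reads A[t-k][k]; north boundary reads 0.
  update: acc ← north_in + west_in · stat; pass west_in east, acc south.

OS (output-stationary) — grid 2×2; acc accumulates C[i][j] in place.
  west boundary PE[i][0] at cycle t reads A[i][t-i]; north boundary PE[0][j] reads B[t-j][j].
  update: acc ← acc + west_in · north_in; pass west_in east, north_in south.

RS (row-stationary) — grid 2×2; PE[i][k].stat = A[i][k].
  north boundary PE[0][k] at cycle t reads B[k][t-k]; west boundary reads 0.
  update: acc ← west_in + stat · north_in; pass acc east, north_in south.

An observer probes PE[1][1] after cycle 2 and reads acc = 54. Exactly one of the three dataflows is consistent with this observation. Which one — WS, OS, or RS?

dataflow = OS

— WS: 2×2; PE[1][1] trace:
  t=0 PE[1][1]: acc=0 h=0 v=0
  t=1 PE[1][1]: acc=0 h=0 v=0
  t=2 PE[1][1]: acc=53 h=2 v=53
— OS: 2×2; PE[1][1] trace:
  t=0 PE[1][1]: acc=0 h=0 v=0
  t=1 PE[1][1]: acc=0 h=0 v=0
  t=2 PE[1][1]: acc=54 h=6 v=9
— RS: 2×2; PE[1][1] trace:
  t=0 PE[1][1]: acc=0 h=0 v=0
  t=1 PE[1][1]: acc=0 h=0 v=0
  t=2 PE[1][1]: acc=60 h=60 v=3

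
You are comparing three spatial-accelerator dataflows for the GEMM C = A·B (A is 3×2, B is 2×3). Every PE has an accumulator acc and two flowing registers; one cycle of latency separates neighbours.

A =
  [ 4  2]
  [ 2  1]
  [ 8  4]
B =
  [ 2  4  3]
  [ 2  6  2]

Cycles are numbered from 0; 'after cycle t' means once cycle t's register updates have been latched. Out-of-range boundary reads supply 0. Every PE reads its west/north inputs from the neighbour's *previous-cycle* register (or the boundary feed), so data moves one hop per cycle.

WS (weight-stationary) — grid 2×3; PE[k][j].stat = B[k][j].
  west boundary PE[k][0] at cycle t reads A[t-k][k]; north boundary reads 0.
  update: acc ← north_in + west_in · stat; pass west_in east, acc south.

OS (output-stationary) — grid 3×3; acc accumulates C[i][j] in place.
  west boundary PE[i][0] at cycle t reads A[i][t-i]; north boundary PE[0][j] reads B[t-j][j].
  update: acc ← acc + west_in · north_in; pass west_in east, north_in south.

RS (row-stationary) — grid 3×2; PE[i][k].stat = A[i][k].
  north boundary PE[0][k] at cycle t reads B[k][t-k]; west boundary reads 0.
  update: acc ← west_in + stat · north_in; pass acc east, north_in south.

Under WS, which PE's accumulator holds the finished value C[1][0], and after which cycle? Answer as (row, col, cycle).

(row, col, cycle) = (1, 0, 2)

WS — PE[1][0] is where C[1][0] collects:
  @0  [1,0]  acc 0  |  →0  ↓0
  @1  [1,0]  acc 12  |  →2  ↓12
  @2  [1,0]  acc 6  |  →1  ↓6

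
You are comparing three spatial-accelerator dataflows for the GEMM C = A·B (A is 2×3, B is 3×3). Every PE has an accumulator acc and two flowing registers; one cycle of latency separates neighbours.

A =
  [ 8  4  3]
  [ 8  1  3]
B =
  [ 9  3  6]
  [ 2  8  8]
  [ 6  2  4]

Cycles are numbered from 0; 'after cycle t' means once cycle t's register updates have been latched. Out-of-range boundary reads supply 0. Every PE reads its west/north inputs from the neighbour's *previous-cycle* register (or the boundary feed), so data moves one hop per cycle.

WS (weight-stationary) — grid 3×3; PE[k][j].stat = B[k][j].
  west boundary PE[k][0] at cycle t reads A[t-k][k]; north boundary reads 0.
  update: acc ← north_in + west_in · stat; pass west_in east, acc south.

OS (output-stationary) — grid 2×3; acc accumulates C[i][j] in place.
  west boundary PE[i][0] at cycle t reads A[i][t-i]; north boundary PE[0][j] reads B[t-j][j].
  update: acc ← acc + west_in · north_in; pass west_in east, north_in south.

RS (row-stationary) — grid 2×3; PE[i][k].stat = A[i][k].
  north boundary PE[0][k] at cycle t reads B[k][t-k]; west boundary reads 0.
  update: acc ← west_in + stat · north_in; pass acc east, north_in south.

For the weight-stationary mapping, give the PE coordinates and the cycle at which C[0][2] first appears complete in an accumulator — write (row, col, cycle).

(row, col, cycle) = (2, 2, 4)

WS: C[0][2] accumulates in PE[2][2]:
  after 0 — PE[2][2] acc=0, pass-E 0, pass-S 0
  after 1 — PE[2][2] acc=0, pass-E 0, pass-S 0
  after 2 — PE[2][2] acc=0, pass-E 0, pass-S 0
  after 3 — PE[2][2] acc=0, pass-E 0, pass-S 0
  after 4 — PE[2][2] acc=92, pass-E 3, pass-S 92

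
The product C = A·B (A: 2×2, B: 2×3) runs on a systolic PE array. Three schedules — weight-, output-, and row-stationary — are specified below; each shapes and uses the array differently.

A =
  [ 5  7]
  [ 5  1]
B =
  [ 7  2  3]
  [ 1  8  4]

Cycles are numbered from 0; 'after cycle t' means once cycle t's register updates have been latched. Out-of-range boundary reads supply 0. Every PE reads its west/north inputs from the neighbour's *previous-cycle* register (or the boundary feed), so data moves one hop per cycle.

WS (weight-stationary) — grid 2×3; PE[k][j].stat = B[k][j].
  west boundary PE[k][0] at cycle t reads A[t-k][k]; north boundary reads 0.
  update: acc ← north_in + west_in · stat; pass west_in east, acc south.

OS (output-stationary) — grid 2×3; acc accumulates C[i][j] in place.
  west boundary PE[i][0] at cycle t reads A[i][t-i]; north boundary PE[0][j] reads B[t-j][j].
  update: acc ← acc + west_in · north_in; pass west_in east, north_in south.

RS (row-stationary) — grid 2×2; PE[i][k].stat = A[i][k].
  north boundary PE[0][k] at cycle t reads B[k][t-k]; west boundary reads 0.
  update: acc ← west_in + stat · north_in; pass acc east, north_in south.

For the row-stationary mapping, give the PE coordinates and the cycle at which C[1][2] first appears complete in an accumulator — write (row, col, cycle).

RS: C[1][2] accumulates in PE[1][1]:
  cycle 0: PE[1][1] → acc 0, east 0, south 0
  cycle 1: PE[1][1] → acc 0, east 0, south 0
  cycle 2: PE[1][1] → acc 36, east 36, south 1
  cycle 3: PE[1][1] → acc 18, east 18, south 8
  cycle 4: PE[1][1] → acc 19, east 19, south 4

(row, col, cycle) = (1, 1, 4)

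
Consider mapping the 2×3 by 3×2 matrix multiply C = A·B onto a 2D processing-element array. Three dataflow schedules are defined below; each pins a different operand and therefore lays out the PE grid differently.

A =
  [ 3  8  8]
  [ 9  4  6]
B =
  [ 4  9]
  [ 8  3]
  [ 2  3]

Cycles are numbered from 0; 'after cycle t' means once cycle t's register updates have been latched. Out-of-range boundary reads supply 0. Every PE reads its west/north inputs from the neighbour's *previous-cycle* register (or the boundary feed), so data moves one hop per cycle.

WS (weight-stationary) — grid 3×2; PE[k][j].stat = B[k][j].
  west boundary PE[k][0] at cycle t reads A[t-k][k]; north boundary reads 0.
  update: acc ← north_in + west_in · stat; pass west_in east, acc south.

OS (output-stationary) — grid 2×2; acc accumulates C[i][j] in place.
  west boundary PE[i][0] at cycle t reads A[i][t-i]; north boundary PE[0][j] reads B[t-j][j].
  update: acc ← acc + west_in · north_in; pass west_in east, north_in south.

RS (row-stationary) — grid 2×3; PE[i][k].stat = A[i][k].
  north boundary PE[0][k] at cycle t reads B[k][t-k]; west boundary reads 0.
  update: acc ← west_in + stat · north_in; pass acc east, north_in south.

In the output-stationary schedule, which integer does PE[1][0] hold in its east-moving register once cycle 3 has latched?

register = 6

Tracing OS — 2×2 array, target PE[1][0]:
  t=0 PE[0][0]: acc=12 h=3 v=4
  t=0 PE[1][0]: acc=0 h=0 v=0
  t=1 PE[0][0]: acc=76 h=8 v=8
  t=1 PE[1][0]: acc=36 h=9 v=4
  t=2 PE[0][0]: acc=92 h=8 v=2
  t=2 PE[1][0]: acc=68 h=4 v=8
  t=3 PE[0][0]: acc=92 h=0 v=0
  t=3 PE[1][0]: acc=80 h=6 v=2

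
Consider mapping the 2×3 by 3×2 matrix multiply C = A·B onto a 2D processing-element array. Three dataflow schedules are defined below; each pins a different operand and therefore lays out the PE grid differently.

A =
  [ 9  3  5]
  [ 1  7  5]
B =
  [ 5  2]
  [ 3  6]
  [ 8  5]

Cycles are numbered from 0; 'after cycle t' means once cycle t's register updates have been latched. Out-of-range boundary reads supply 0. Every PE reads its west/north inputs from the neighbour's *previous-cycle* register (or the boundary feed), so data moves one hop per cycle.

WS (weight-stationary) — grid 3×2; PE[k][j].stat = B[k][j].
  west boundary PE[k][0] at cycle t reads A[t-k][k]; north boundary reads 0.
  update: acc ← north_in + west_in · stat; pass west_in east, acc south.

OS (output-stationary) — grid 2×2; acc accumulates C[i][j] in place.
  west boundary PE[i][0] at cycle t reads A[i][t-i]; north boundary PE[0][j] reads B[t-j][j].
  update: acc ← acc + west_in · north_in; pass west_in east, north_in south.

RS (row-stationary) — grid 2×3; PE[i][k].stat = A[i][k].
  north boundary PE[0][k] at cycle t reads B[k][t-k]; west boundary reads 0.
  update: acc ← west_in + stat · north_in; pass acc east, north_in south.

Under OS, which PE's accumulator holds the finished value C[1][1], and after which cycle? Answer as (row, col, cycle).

OS: C[1][1] accumulates in PE[1][1]:
  step 0 · PE1,1: acc=0; fwd→0 fwd↓0
  step 1 · PE1,1: acc=0; fwd→0 fwd↓0
  step 2 · PE1,1: acc=2; fwd→1 fwd↓2
  step 3 · PE1,1: acc=44; fwd→7 fwd↓6
  step 4 · PE1,1: acc=69; fwd→5 fwd↓5

(row, col, cycle) = (1, 1, 4)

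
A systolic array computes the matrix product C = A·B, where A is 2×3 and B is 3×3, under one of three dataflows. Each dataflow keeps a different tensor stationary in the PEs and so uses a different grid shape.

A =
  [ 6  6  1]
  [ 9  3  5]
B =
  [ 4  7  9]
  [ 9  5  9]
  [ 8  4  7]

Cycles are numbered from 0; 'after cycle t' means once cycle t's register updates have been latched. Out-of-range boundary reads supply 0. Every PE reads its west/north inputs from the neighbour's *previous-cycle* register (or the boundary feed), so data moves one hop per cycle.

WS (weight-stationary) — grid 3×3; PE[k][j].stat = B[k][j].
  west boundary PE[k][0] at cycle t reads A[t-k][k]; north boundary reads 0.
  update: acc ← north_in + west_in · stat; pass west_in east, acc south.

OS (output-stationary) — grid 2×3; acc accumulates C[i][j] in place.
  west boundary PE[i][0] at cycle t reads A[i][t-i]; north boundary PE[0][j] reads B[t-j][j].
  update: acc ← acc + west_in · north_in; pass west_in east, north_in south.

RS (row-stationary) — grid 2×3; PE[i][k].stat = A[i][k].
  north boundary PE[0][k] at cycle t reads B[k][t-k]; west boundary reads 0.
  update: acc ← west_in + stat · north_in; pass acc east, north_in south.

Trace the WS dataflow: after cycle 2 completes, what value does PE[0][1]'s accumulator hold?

WS (3×3). Following PE[0][1] plus its west/north inputs:
  c0 r0c0: 24 / 6 / 24
  c0 r0c1: 0 / 0 / 0
  c1 r0c0: 36 / 9 / 36
  c1 r0c1: 42 / 6 / 42
  c2 r0c0: 0 / 0 / 0
  c2 r0c1: 63 / 9 / 63

PE[0][1].acc = 63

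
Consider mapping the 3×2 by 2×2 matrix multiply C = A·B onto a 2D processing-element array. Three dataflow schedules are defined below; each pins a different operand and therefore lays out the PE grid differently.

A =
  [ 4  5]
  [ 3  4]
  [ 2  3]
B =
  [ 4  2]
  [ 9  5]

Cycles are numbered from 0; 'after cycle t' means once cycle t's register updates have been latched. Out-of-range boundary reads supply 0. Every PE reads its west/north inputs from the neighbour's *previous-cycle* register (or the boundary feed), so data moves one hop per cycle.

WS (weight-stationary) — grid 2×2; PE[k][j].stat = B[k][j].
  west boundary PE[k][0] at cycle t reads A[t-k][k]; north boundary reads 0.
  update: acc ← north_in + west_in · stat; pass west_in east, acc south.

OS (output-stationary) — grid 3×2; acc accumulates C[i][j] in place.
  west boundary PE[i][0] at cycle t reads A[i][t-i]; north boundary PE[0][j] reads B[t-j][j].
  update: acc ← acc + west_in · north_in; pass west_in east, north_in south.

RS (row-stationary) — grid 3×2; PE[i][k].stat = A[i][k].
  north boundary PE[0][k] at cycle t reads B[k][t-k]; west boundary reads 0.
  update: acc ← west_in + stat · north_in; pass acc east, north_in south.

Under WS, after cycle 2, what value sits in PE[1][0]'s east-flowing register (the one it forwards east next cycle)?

register = 4

WS on a 2×2 grid — tracing PE[1][0] and its feeders:
  after 0 — PE[0][0] acc=16, pass-E 4, pass-S 16
  after 0 — PE[1][0] acc=0, pass-E 0, pass-S 0
  after 1 — PE[0][0] acc=12, pass-E 3, pass-S 12
  after 1 — PE[1][0] acc=61, pass-E 5, pass-S 61
  after 2 — PE[0][0] acc=8, pass-E 2, pass-S 8
  after 2 — PE[1][0] acc=48, pass-E 4, pass-S 48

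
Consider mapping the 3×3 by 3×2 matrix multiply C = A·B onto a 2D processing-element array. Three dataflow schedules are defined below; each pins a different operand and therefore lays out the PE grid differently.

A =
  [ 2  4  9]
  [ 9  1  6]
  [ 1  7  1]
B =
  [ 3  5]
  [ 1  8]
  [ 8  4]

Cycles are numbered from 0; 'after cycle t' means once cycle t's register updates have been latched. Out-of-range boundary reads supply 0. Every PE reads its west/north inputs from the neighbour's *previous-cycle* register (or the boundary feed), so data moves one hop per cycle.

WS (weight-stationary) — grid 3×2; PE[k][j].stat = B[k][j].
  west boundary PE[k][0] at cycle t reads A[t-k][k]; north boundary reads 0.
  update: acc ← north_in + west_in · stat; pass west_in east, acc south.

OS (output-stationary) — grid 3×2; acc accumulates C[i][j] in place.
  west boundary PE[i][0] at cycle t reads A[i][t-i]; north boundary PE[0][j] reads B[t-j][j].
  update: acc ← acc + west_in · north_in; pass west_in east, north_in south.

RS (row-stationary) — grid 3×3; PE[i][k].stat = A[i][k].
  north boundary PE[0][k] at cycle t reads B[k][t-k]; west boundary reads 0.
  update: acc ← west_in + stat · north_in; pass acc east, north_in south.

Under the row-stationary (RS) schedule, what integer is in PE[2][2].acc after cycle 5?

RS (3×3). Following PE[2][2] plus its west/north inputs:
  c0 r1c2: 0 / 0 / 0
  c0 r2c1: 0 / 0 / 0
  c0 r2c2: 0 / 0 / 0
  c1 r1c2: 0 / 0 / 0
  c1 r2c1: 0 / 0 / 0
  c1 r2c2: 0 / 0 / 0
  c2 r1c2: 0 / 0 / 0
  c2 r2c1: 0 / 0 / 0
  c2 r2c2: 0 / 0 / 0
  c3 r1c2: 76 / 76 / 8
  c3 r2c1: 10 / 10 / 1
  c3 r2c2: 0 / 0 / 0
  c4 r1c2: 77 / 77 / 4
  c4 r2c1: 61 / 61 / 8
  c4 r2c2: 18 / 18 / 8
  c5 r1c2: 0 / 0 / 0
  c5 r2c1: 0 / 0 / 0
  c5 r2c2: 65 / 65 / 4

PE[2][2].acc = 65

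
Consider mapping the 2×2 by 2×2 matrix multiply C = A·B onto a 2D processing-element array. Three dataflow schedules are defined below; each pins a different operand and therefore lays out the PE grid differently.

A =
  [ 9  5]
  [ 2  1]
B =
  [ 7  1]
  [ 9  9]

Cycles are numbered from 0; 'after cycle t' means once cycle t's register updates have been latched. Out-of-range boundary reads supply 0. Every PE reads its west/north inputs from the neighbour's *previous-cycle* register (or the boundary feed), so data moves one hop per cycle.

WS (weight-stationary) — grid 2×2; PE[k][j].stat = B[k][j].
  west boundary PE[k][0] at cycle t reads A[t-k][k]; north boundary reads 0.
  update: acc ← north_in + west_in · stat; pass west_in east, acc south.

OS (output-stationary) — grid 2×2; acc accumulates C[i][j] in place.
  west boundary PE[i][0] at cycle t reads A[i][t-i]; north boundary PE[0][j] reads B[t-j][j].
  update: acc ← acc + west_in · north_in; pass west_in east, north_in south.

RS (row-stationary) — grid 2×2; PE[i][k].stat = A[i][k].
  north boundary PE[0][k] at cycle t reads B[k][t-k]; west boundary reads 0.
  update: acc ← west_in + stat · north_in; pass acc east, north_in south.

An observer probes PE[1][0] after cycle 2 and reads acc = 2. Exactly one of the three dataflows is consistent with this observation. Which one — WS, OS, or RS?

WS (2×2 grid), PE[1][0]:
  c0 r1c0: 0 / 0 / 0
  c1 r1c0: 108 / 5 / 108
  c2 r1c0: 23 / 1 / 23
OS (2×2 grid), PE[1][0]:
  c0 r1c0: 0 / 0 / 0
  c1 r1c0: 14 / 2 / 7
  c2 r1c0: 23 / 1 / 9
RS (2×2 grid), PE[1][0]:
  c0 r1c0: 0 / 0 / 0
  c1 r1c0: 14 / 14 / 7
  c2 r1c0: 2 / 2 / 1

dataflow = RS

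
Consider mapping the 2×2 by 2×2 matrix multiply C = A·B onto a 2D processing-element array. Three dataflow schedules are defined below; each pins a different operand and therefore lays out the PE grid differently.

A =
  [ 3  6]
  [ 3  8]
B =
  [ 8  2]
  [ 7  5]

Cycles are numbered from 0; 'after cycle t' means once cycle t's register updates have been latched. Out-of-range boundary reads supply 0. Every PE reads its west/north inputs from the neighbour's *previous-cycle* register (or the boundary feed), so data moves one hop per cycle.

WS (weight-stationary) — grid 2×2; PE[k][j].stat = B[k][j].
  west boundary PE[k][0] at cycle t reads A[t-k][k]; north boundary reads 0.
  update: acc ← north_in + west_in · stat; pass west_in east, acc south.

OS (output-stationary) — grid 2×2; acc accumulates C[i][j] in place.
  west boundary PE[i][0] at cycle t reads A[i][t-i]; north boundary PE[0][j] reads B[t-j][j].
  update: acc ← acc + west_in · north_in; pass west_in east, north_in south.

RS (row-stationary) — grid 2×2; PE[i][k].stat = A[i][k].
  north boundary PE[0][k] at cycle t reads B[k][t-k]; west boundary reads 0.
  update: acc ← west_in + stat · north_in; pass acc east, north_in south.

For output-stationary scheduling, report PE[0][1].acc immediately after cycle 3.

PE[0][1].acc = 36

Tracing OS — 2×2 array, target PE[0][1]:
  [0] (0,0) acc=24 (h:3 v:8)
  [0] (0,1) acc=0 (h:0 v:0)
  [1] (0,0) acc=66 (h:6 v:7)
  [1] (0,1) acc=6 (h:3 v:2)
  [2] (0,0) acc=66 (h:0 v:0)
  [2] (0,1) acc=36 (h:6 v:5)
  [3] (0,0) acc=66 (h:0 v:0)
  [3] (0,1) acc=36 (h:0 v:0)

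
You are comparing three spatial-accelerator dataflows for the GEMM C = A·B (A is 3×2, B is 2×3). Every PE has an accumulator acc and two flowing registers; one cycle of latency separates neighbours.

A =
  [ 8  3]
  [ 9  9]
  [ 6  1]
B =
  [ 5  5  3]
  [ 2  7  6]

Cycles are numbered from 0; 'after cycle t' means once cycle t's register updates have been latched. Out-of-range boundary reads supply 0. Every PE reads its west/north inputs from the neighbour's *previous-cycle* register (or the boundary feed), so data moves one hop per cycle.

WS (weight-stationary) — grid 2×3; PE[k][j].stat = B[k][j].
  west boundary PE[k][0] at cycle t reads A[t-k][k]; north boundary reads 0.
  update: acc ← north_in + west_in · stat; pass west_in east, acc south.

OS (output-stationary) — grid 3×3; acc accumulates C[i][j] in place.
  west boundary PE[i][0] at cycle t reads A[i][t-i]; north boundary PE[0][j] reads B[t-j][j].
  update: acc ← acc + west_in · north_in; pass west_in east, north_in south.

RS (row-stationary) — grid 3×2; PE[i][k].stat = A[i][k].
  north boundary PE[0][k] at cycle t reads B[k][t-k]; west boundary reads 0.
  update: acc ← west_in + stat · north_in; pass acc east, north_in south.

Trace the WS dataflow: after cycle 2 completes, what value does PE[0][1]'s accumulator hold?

PE[0][1].acc = 45

WS 2×3: PE[0][1] cycle-by-cycle (with neighbour feeds):
  [0] (0,0) acc=40 (h:8 v:40)
  [0] (0,1) acc=0 (h:0 v:0)
  [1] (0,0) acc=45 (h:9 v:45)
  [1] (0,1) acc=40 (h:8 v:40)
  [2] (0,0) acc=30 (h:6 v:30)
  [2] (0,1) acc=45 (h:9 v:45)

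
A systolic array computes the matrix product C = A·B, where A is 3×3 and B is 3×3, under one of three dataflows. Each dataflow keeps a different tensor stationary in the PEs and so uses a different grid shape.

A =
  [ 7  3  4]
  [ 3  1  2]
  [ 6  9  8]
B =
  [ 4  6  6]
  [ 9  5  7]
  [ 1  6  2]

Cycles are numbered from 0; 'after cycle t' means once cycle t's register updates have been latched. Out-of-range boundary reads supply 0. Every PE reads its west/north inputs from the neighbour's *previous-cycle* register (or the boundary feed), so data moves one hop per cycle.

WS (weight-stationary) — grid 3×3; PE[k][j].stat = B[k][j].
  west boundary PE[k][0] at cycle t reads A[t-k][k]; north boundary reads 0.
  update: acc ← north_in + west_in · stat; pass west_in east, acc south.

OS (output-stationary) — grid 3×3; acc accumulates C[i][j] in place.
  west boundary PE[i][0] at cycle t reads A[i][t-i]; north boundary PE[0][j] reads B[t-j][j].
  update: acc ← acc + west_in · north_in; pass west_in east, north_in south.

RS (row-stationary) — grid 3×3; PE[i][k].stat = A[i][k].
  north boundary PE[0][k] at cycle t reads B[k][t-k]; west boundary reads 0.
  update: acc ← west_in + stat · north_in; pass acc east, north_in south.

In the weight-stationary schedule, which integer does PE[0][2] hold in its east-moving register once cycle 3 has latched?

register = 3

WS 3×3: PE[0][2] cycle-by-cycle (with neighbour feeds):
  0: (0,1).acc=0  regs=<0,0>
  0: (0,2).acc=0  regs=<0,0>
  1: (0,1).acc=42  regs=<7,42>
  1: (0,2).acc=0  regs=<0,0>
  2: (0,1).acc=18  regs=<3,18>
  2: (0,2).acc=42  regs=<7,42>
  3: (0,1).acc=36  regs=<6,36>
  3: (0,2).acc=18  regs=<3,18>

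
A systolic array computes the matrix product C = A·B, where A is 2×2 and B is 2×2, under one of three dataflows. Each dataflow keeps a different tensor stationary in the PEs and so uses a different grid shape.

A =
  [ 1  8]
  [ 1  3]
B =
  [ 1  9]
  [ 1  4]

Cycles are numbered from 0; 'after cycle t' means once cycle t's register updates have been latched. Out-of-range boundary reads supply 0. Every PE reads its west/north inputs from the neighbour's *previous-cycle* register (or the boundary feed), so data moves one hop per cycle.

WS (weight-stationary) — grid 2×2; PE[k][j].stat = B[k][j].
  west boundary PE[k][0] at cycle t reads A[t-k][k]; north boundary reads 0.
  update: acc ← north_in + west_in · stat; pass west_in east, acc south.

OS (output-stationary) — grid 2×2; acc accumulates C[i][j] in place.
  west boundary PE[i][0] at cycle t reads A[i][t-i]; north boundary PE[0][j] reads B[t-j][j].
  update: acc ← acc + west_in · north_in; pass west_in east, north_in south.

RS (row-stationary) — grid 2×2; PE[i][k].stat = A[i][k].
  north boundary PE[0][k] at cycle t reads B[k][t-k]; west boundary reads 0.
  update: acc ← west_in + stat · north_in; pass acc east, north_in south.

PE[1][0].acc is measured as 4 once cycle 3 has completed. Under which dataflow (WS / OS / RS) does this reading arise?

WS [2×2] PE[1][0] across cycles:
  step 0 · PE1,0: acc=0; fwd→0 fwd↓0
  step 1 · PE1,0: acc=9; fwd→8 fwd↓9
  step 2 · PE1,0: acc=4; fwd→3 fwd↓4
  step 3 · PE1,0: acc=0; fwd→0 fwd↓0
OS [2×2] PE[1][0] across cycles:
  step 0 · PE1,0: acc=0; fwd→0 fwd↓0
  step 1 · PE1,0: acc=1; fwd→1 fwd↓1
  step 2 · PE1,0: acc=4; fwd→3 fwd↓1
  step 3 · PE1,0: acc=4; fwd→0 fwd↓0
RS [2×2] PE[1][0] across cycles:
  step 0 · PE1,0: acc=0; fwd→0 fwd↓0
  step 1 · PE1,0: acc=1; fwd→1 fwd↓1
  step 2 · PE1,0: acc=9; fwd→9 fwd↓9
  step 3 · PE1,0: acc=0; fwd→0 fwd↓0

dataflow = OS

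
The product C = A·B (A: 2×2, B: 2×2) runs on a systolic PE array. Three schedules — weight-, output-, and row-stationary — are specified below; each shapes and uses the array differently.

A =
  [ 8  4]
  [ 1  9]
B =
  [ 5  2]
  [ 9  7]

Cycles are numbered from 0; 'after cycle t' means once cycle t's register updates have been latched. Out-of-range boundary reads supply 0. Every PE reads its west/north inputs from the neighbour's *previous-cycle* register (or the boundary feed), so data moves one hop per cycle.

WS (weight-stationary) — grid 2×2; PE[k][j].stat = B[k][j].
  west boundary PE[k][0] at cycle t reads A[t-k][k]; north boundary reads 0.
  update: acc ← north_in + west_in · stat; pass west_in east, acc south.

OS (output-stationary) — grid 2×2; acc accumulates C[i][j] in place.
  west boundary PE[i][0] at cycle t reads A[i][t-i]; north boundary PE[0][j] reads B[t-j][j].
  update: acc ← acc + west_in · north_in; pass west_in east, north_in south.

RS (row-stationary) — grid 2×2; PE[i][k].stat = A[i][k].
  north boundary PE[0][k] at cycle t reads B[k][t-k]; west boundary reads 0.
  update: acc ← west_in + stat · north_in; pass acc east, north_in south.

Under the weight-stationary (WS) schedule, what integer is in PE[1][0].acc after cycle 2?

WS 2×2: PE[1][0] cycle-by-cycle (with neighbour feeds):
  after 0 — PE[0][0] acc=40, pass-E 8, pass-S 40
  after 0 — PE[1][0] acc=0, pass-E 0, pass-S 0
  after 1 — PE[0][0] acc=5, pass-E 1, pass-S 5
  after 1 — PE[1][0] acc=76, pass-E 4, pass-S 76
  after 2 — PE[0][0] acc=0, pass-E 0, pass-S 0
  after 2 — PE[1][0] acc=86, pass-E 9, pass-S 86

PE[1][0].acc = 86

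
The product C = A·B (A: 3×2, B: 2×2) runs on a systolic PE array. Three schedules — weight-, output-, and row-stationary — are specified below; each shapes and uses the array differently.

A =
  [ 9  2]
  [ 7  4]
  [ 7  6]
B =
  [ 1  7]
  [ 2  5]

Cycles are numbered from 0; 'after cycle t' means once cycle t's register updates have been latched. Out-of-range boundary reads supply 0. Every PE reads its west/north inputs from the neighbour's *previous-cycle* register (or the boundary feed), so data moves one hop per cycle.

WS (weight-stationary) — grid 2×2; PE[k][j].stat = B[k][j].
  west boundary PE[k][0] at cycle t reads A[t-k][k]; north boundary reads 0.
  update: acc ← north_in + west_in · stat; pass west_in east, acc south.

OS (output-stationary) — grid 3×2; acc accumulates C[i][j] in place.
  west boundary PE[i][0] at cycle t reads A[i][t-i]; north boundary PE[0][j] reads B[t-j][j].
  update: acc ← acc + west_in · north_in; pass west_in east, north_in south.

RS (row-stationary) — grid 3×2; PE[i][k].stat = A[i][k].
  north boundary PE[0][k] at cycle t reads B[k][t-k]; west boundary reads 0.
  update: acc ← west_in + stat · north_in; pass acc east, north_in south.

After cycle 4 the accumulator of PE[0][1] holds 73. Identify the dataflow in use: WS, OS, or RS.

dataflow = OS

Under WS (2×2), PE[0][1]:
  step 0 · PE0,1: acc=0; fwd→0 fwd↓0
  step 1 · PE0,1: acc=63; fwd→9 fwd↓63
  step 2 · PE0,1: acc=49; fwd→7 fwd↓49
  step 3 · PE0,1: acc=49; fwd→7 fwd↓49
  step 4 · PE0,1: acc=0; fwd→0 fwd↓0
Under OS (3×2), PE[0][1]:
  step 0 · PE0,1: acc=0; fwd→0 fwd↓0
  step 1 · PE0,1: acc=63; fwd→9 fwd↓7
  step 2 · PE0,1: acc=73; fwd→2 fwd↓5
  step 3 · PE0,1: acc=73; fwd→0 fwd↓0
  step 4 · PE0,1: acc=73; fwd→0 fwd↓0
Under RS (3×2), PE[0][1]:
  step 0 · PE0,1: acc=0; fwd→0 fwd↓0
  step 1 · PE0,1: acc=13; fwd→13 fwd↓2
  step 2 · PE0,1: acc=73; fwd→73 fwd↓5
  step 3 · PE0,1: acc=0; fwd→0 fwd↓0
  step 4 · PE0,1: acc=0; fwd→0 fwd↓0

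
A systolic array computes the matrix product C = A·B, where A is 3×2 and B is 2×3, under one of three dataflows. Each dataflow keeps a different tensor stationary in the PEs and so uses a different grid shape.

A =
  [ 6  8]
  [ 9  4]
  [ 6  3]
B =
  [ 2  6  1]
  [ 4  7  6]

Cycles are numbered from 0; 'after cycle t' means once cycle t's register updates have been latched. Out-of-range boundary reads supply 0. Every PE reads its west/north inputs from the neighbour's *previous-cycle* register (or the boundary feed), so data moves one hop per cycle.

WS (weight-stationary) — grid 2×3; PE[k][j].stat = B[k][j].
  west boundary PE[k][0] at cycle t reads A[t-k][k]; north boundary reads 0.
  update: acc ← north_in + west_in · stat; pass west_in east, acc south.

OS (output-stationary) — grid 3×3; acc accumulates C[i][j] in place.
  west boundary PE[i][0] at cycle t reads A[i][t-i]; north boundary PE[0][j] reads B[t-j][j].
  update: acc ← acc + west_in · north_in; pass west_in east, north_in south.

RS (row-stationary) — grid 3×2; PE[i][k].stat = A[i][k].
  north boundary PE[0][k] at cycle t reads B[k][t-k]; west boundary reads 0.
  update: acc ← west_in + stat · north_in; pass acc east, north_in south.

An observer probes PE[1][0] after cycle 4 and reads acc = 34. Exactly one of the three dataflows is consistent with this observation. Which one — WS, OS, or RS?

WS (2×3 grid), PE[1][0]:
  cycle 0: PE[1][0] → acc 0, east 0, south 0
  cycle 1: PE[1][0] → acc 44, east 8, south 44
  cycle 2: PE[1][0] → acc 34, east 4, south 34
  cycle 3: PE[1][0] → acc 24, east 3, south 24
  cycle 4: PE[1][0] → acc 0, east 0, south 0
OS (3×3 grid), PE[1][0]:
  cycle 0: PE[1][0] → acc 0, east 0, south 0
  cycle 1: PE[1][0] → acc 18, east 9, south 2
  cycle 2: PE[1][0] → acc 34, east 4, south 4
  cycle 3: PE[1][0] → acc 34, east 0, south 0
  cycle 4: PE[1][0] → acc 34, east 0, south 0
RS (3×2 grid), PE[1][0]:
  cycle 0: PE[1][0] → acc 0, east 0, south 0
  cycle 1: PE[1][0] → acc 18, east 18, south 2
  cycle 2: PE[1][0] → acc 54, east 54, south 6
  cycle 3: PE[1][0] → acc 9, east 9, south 1
  cycle 4: PE[1][0] → acc 0, east 0, south 0

dataflow = OS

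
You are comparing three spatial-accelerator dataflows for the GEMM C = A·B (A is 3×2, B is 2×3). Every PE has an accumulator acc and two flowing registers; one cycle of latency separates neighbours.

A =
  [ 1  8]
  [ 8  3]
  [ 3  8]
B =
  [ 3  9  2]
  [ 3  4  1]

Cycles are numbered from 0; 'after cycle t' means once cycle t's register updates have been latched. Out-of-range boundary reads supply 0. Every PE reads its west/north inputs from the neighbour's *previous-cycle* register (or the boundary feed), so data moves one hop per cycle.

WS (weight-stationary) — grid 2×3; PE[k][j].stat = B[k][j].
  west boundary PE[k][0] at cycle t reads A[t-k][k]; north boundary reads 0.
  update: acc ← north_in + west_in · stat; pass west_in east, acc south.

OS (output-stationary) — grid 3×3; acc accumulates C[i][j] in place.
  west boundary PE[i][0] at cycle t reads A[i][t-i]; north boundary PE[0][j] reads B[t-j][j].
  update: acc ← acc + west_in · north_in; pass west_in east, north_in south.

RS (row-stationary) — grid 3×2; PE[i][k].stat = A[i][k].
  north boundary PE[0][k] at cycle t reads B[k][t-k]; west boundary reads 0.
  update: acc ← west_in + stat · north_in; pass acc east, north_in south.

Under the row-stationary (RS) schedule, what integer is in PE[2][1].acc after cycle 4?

PE[2][1].acc = 59

RS (3×2). Following PE[2][1] plus its west/north inputs:
  0: (1,1).acc=0  regs=<0,0>
  0: (2,0).acc=0  regs=<0,0>
  0: (2,1).acc=0  regs=<0,0>
  1: (1,1).acc=0  regs=<0,0>
  1: (2,0).acc=0  regs=<0,0>
  1: (2,1).acc=0  regs=<0,0>
  2: (1,1).acc=33  regs=<33,3>
  2: (2,0).acc=9  regs=<9,3>
  2: (2,1).acc=0  regs=<0,0>
  3: (1,1).acc=84  regs=<84,4>
  3: (2,0).acc=27  regs=<27,9>
  3: (2,1).acc=33  regs=<33,3>
  4: (1,1).acc=19  regs=<19,1>
  4: (2,0).acc=6  regs=<6,2>
  4: (2,1).acc=59  regs=<59,4>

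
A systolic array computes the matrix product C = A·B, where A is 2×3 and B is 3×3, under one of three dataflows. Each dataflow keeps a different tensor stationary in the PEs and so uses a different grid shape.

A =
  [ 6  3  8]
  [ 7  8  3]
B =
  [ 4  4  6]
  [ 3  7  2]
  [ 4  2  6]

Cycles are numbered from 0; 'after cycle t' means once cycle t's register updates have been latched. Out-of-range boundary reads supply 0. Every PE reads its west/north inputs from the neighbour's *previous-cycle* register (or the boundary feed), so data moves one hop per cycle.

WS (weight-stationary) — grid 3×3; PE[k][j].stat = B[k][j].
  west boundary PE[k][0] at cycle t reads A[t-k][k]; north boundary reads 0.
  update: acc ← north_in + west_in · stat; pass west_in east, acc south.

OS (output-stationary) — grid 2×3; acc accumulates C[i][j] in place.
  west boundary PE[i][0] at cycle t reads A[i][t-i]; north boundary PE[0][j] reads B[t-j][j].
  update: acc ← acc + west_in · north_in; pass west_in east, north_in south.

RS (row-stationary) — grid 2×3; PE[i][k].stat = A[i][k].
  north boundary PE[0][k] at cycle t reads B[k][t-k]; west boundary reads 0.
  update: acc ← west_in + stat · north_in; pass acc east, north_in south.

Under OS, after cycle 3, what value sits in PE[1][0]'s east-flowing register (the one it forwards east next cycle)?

register = 3

Tracing OS — 2×3 array, target PE[1][0]:
  0: (0,0).acc=24  regs=<6,4>
  0: (1,0).acc=0  regs=<0,0>
  1: (0,0).acc=33  regs=<3,3>
  1: (1,0).acc=28  regs=<7,4>
  2: (0,0).acc=65  regs=<8,4>
  2: (1,0).acc=52  regs=<8,3>
  3: (0,0).acc=65  regs=<0,0>
  3: (1,0).acc=64  regs=<3,4>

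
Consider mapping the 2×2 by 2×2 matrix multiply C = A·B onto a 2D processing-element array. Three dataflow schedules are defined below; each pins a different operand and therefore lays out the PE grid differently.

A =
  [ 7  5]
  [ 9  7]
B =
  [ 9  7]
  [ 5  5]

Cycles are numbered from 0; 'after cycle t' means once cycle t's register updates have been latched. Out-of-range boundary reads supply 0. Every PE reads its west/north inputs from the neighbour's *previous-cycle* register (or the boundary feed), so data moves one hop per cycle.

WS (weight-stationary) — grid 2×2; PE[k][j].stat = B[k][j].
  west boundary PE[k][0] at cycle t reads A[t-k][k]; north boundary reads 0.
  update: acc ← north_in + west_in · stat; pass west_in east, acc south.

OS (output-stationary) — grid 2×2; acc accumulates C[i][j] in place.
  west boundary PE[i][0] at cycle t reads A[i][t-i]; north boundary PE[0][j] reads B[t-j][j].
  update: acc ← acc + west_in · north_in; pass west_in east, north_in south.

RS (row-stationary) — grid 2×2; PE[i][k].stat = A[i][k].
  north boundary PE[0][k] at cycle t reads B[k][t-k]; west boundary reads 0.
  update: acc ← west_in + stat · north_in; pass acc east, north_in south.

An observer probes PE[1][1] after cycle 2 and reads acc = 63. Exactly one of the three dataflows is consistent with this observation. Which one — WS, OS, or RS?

dataflow = OS

WS [2×2] PE[1][1] across cycles:
  step 0 · PE1,1: acc=0; fwd→0 fwd↓0
  step 1 · PE1,1: acc=0; fwd→0 fwd↓0
  step 2 · PE1,1: acc=74; fwd→5 fwd↓74
OS [2×2] PE[1][1] across cycles:
  step 0 · PE1,1: acc=0; fwd→0 fwd↓0
  step 1 · PE1,1: acc=0; fwd→0 fwd↓0
  step 2 · PE1,1: acc=63; fwd→9 fwd↓7
RS [2×2] PE[1][1] across cycles:
  step 0 · PE1,1: acc=0; fwd→0 fwd↓0
  step 1 · PE1,1: acc=0; fwd→0 fwd↓0
  step 2 · PE1,1: acc=116; fwd→116 fwd↓5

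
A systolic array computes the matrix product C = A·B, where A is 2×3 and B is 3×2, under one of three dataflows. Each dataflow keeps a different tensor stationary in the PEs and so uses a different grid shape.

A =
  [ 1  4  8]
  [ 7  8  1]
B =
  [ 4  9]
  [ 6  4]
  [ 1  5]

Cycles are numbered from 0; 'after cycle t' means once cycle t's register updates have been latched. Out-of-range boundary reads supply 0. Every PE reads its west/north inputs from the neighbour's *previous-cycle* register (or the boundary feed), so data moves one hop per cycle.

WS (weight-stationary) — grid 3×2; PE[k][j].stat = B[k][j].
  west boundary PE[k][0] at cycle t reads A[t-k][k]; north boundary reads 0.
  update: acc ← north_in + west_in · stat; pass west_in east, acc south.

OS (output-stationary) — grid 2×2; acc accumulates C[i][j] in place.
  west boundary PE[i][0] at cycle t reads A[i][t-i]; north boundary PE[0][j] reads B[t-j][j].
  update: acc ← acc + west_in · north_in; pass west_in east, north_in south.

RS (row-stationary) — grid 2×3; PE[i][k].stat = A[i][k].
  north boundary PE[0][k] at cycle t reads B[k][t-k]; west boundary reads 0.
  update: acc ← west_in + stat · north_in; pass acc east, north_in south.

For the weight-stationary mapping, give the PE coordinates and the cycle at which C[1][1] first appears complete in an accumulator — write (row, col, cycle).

(row, col, cycle) = (2, 1, 4)

WS — PE[2][1] is where C[1][1] collects:
  t=0 PE[2][1]: acc=0 h=0 v=0
  t=1 PE[2][1]: acc=0 h=0 v=0
  t=2 PE[2][1]: acc=0 h=0 v=0
  t=3 PE[2][1]: acc=65 h=8 v=65
  t=4 PE[2][1]: acc=100 h=1 v=100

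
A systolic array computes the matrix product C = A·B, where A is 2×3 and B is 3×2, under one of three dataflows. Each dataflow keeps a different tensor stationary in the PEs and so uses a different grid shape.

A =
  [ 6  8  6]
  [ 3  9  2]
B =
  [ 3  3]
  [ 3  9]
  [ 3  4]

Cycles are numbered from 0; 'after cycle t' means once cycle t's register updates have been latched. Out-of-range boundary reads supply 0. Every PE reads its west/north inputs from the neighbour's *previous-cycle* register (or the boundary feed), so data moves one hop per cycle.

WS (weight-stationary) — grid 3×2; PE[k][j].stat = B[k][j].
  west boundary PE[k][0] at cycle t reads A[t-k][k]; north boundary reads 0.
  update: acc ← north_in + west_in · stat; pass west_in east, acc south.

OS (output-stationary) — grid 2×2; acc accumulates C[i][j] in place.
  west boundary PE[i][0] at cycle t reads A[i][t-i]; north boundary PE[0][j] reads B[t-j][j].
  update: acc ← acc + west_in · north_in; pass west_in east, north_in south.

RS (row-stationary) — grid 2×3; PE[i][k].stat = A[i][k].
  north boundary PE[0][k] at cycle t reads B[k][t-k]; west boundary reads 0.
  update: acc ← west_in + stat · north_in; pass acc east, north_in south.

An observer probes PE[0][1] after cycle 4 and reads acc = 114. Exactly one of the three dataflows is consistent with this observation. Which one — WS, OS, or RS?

WS [3×2] PE[0][1] across cycles:
  t=0 PE[0][1]: acc=0 h=0 v=0
  t=1 PE[0][1]: acc=18 h=6 v=18
  t=2 PE[0][1]: acc=9 h=3 v=9
  t=3 PE[0][1]: acc=0 h=0 v=0
  t=4 PE[0][1]: acc=0 h=0 v=0
OS [2×2] PE[0][1] across cycles:
  t=0 PE[0][1]: acc=0 h=0 v=0
  t=1 PE[0][1]: acc=18 h=6 v=3
  t=2 PE[0][1]: acc=90 h=8 v=9
  t=3 PE[0][1]: acc=114 h=6 v=4
  t=4 PE[0][1]: acc=114 h=0 v=0
RS [2×3] PE[0][1] across cycles:
  t=0 PE[0][1]: acc=0 h=0 v=0
  t=1 PE[0][1]: acc=42 h=42 v=3
  t=2 PE[0][1]: acc=90 h=90 v=9
  t=3 PE[0][1]: acc=0 h=0 v=0
  t=4 PE[0][1]: acc=0 h=0 v=0

dataflow = OS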